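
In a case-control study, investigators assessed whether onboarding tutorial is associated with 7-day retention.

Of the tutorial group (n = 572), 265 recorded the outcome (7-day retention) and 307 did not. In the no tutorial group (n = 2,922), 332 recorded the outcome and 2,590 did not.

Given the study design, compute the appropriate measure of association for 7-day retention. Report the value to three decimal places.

From the description: a = 265, b = 307, c = 332, d = 2590.
This is a case-control study: participants were sampled on outcome status, so risks in the source population cannot be estimated directly — relative risk is not valid here. The odds ratio is the appropriate measure.
OR = (a·d)/(b·c) = (265 × 2590) / (307 × 332) = 686350 / 101924 = 6.73394

6.734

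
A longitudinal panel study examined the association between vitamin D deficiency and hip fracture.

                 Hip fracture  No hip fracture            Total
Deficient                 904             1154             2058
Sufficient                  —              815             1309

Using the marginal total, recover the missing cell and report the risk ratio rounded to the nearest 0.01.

The missing cell is in the unexposed row: 1309 − 815 = 494.
So a = 904, b = 1154, c = 494, d = 815.
RR = [a/(a+b)] / [c/(c+d)] = (904/2058) / (494/1309) = 0.43926/0.37739 = 1.16395

1.16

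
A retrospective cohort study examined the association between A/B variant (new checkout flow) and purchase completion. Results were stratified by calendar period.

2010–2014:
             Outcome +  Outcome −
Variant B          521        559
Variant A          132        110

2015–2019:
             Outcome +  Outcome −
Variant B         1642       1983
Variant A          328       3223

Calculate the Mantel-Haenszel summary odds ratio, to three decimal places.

OR_MH = Σ(aᵢdᵢ/nᵢ) / Σ(bᵢcᵢ/nᵢ), where nᵢ is the stratum total.
Stratum 1 (2010–2014): n = 1322; a·d/n = 521·110/1322 = 43.3510; b·c/n = 559·132/1322 = 55.8154
Stratum 2 (2015–2019): n = 7176; a·d/n = 1642·3223/7176 = 737.4813; b·c/n = 1983·328/7176 = 90.6388
OR_MH = (43.3510 + 737.4813) / (55.8154 + 90.6388) = 780.8323 / 146.4542 = 5.33158

5.332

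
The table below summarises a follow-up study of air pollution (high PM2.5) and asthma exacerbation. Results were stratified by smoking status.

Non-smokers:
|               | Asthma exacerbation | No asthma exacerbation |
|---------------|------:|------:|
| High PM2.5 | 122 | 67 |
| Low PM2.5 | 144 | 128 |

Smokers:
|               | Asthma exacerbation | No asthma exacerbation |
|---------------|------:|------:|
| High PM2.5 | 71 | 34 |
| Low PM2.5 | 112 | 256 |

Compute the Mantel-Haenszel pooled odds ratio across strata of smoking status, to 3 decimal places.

OR_MH = Σ(aᵢdᵢ/nᵢ) / Σ(bᵢcᵢ/nᵢ), where nᵢ is the stratum total.
Stratum 1 (Non-smokers): n = 461; a·d/n = 122·128/461 = 33.8742; b·c/n = 67·144/461 = 20.9284
Stratum 2 (Smokers): n = 473; a·d/n = 71·256/473 = 38.4271; b·c/n = 34·112/473 = 8.0507
OR_MH = (33.8742 + 38.4271) / (20.9284 + 8.0507) = 72.3012 / 28.9792 = 2.49494

2.495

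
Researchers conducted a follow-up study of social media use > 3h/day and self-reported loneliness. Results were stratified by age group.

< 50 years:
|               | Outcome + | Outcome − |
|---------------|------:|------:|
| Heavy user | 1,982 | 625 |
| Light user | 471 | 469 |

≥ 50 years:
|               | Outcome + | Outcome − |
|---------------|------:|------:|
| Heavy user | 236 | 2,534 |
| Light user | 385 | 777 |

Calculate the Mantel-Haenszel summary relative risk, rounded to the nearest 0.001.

RR_MH = Σ(aᵢ·n₀ᵢ/nᵢ) / Σ(cᵢ·n₁ᵢ/nᵢ), with n₁ᵢ = aᵢ+bᵢ (exposed), n₀ᵢ = cᵢ+dᵢ (unexposed), nᵢ = n₁ᵢ+n₀ᵢ.
Stratum 1 (< 50 years): n₁ = 2607, n₀ = 940, n = 3547; a·n₀/n = 1982·940/3547 = 525.2551; c·n₁/n = 471·2607/3547 = 346.1790
Stratum 2 (≥ 50 years): n₁ = 2770, n₀ = 1162, n = 3932; a·n₀/n = 236·1162/3932 = 69.7436; c·n₁/n = 385·2770/3932 = 271.2233
RR_MH = (525.2551 + 69.7436) / (346.1790 + 271.2233) = 594.9988 / 617.4023 = 0.96371

0.964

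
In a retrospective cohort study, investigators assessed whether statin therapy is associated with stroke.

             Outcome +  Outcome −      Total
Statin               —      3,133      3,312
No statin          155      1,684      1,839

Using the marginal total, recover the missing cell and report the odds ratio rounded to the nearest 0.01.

0.62

The missing cell is in the exposed row: 3312 − 3133 = 179.
So a = 179, b = 3133, c = 155, d = 1684.
OR = (a·d)/(b·c) = (179 × 1684) / (3133 × 155) = 301436 / 485615 = 0.62073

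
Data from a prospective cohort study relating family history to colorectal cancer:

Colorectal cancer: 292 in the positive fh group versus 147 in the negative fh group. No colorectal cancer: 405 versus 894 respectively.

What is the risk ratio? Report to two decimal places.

2.97

From the description: a = 292, b = 405, c = 147, d = 894.
Risk in exposed = 292/697 = 0.41894; risk in unexposed = 147/1041 = 0.14121.
RR = 0.41894 / 0.14121 = 2.96677
The risk among the exposed is 2.97 times that among the unexposed.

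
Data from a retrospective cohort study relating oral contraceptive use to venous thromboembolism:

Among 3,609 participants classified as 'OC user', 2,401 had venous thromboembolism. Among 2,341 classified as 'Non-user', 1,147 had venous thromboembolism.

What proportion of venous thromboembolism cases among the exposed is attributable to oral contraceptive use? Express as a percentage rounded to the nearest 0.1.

26.4

From the description: a = 2401, b = 1208, c = 1147, d = 1194.
Risk in exposed = 2401/3609 = 0.66528; risk in unexposed = 1147/2341 = 0.48996.
RR = 0.66528/0.48996 = 1.35782
AR% = (RR − 1)/RR × 100 = (1.35782 − 1)/1.35782 × 100 = 26.3527%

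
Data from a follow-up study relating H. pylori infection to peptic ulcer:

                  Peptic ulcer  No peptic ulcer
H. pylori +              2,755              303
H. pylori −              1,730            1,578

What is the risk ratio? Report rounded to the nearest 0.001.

Cells: a = 2755, b = 303, c = 1730, d = 1578.
Risk in exposed = 2755/3058 = 0.90092; risk in unexposed = 1730/3308 = 0.52297.
RR = 0.90092 / 0.52297 = 1.72268
The risk among the exposed is 1.72 times that among the unexposed.

1.723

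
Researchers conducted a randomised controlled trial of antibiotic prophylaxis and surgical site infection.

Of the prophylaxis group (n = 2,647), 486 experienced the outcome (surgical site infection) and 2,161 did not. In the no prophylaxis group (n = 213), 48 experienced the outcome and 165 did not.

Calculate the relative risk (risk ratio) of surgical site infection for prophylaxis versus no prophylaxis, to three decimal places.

From the description: a = 486, b = 2161, c = 48, d = 165.
Risk in exposed = 486/2647 = 0.18360; risk in unexposed = 48/213 = 0.22535.
RR = 0.18360 / 0.22535 = 0.81474
The risk is 19% lower among the exposed than among the unexposed.

0.815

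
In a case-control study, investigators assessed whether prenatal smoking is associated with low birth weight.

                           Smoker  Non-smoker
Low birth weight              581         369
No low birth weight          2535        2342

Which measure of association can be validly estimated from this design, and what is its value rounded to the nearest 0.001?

Reading the table with exposure as columns: a = 581 (Smoker, case), b = 2535 (Smoker, non-case), c = 369 (Non-smoker, case), d = 2342.
This is a case-control study: participants were sampled on outcome status, so risks in the source population cannot be estimated directly — relative risk is not valid here. The odds ratio is the appropriate measure.
OR = (a·d)/(b·c) = (581 × 2342) / (2535 × 369) = 1360702 / 935415 = 1.45465

1.455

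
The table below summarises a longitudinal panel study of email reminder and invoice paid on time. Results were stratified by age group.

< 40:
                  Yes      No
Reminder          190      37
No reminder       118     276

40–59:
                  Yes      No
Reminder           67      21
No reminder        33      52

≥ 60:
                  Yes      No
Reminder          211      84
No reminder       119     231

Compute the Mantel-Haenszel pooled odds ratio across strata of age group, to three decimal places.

OR_MH = Σ(aᵢdᵢ/nᵢ) / Σ(bᵢcᵢ/nᵢ), where nᵢ is the stratum total.
Stratum 1 (< 40): n = 621; a·d/n = 190·276/621 = 84.4444; b·c/n = 37·118/621 = 7.0306
Stratum 2 (40–59): n = 173; a·d/n = 67·52/173 = 20.1387; b·c/n = 21·33/173 = 4.0058
Stratum 3 (≥ 60): n = 645; a·d/n = 211·231/645 = 75.5674; b·c/n = 84·119/645 = 15.4977
OR_MH = (84.4444 + 20.1387 + 75.5674) / (7.0306 + 4.0058 + 15.4977) = 180.1506 / 26.5341 = 6.78941

6.789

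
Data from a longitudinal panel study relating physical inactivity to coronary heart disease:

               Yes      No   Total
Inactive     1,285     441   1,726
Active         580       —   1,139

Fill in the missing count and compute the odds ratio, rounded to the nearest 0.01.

The missing cell is in the unexposed row: 1139 − 580 = 559.
So a = 1285, b = 441, c = 580, d = 559.
OR = (a·d)/(b·c) = (1285 × 559) / (441 × 580) = 718315 / 255780 = 2.80833

2.81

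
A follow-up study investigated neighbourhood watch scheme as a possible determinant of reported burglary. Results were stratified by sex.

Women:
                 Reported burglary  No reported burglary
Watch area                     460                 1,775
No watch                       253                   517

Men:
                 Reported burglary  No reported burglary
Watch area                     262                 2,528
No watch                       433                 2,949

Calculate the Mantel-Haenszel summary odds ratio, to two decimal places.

OR_MH = Σ(aᵢdᵢ/nᵢ) / Σ(bᵢcᵢ/nᵢ), where nᵢ is the stratum total.
Stratum 1 (Women): n = 3005; a·d/n = 460·517/3005 = 79.1414; b·c/n = 1775·253/3005 = 149.4426
Stratum 2 (Men): n = 6172; a·d/n = 262·2949/6172 = 125.1844; b·c/n = 2528·433/6172 = 177.3532
OR_MH = (79.1414 + 125.1844) / (149.4426 + 177.3532) = 204.3258 / 326.7958 = 0.62524

0.63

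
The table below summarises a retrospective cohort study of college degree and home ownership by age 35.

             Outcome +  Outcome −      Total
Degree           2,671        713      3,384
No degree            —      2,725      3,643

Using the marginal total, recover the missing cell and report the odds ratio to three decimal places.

The missing cell is in the unexposed row: 3643 − 2725 = 918.
So a = 2671, b = 713, c = 918, d = 2725.
OR = (a·d)/(b·c) = (2671 × 2725) / (713 × 918) = 7278475 / 654534 = 11.12009

11.120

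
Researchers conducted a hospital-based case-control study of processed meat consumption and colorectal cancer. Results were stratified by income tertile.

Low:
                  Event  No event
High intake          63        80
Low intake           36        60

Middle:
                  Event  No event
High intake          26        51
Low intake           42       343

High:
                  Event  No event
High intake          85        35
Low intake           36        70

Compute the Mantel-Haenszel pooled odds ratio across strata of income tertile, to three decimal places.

OR_MH = Σ(aᵢdᵢ/nᵢ) / Σ(bᵢcᵢ/nᵢ), where nᵢ is the stratum total.
Stratum 1 (Low): n = 239; a·d/n = 63·60/239 = 15.8159; b·c/n = 80·36/239 = 12.0502
Stratum 2 (Middle): n = 462; a·d/n = 26·343/462 = 19.3030; b·c/n = 51·42/462 = 4.6364
Stratum 3 (High): n = 226; a·d/n = 85·70/226 = 26.3274; b·c/n = 35·36/226 = 5.5752
OR_MH = (15.8159 + 19.3030 + 26.3274) / (12.0502 + 4.6364 + 5.5752) = 61.4464 / 22.2618 = 2.76017

2.760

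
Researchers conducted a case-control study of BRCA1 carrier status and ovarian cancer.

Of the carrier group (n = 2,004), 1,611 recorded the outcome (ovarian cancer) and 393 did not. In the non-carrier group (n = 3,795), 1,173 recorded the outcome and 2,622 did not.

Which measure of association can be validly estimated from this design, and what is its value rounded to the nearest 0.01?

9.16

From the description: a = 1611, b = 393, c = 1173, d = 2622.
This is a case-control study: participants were sampled on outcome status, so risks in the source population cannot be estimated directly — relative risk is not valid here. The odds ratio is the appropriate measure.
OR = (a·d)/(b·c) = (1611 × 2622) / (393 × 1173) = 4224042 / 460989 = 9.16300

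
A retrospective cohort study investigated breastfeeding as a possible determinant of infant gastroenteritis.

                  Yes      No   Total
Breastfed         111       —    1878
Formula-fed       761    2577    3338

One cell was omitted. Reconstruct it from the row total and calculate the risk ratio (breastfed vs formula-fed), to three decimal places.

The missing cell is in the exposed row: 1878 − 111 = 1767.
So a = 111, b = 1767, c = 761, d = 2577.
RR = [a/(a+b)] / [c/(c+d)] = (111/1878) / (761/3338) = 0.05911/0.22798 = 0.25926

0.259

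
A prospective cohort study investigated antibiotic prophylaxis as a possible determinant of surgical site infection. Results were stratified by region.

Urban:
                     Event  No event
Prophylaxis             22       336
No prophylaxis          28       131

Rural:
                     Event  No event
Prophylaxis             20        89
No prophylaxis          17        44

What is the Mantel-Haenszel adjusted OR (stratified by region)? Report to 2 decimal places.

0.40

OR_MH = Σ(aᵢdᵢ/nᵢ) / Σ(bᵢcᵢ/nᵢ), where nᵢ is the stratum total.
Stratum 1 (Urban): n = 517; a·d/n = 22·131/517 = 5.5745; b·c/n = 336·28/517 = 18.1973
Stratum 2 (Rural): n = 170; a·d/n = 20·44/170 = 5.1765; b·c/n = 89·17/170 = 8.9000
OR_MH = (5.5745 + 5.1765) / (18.1973 + 8.9000) = 10.7509 / 27.0973 = 0.39675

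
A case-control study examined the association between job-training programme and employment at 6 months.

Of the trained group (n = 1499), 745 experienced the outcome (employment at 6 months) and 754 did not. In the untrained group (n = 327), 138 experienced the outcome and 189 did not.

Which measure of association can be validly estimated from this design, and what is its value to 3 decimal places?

1.353

From the description: a = 745, b = 754, c = 138, d = 189.
This is a case-control study: participants were sampled on outcome status, so risks in the source population cannot be estimated directly — relative risk is not valid here. The odds ratio is the appropriate measure.
OR = (a·d)/(b·c) = (745 × 189) / (754 × 138) = 140805 / 104052 = 1.35322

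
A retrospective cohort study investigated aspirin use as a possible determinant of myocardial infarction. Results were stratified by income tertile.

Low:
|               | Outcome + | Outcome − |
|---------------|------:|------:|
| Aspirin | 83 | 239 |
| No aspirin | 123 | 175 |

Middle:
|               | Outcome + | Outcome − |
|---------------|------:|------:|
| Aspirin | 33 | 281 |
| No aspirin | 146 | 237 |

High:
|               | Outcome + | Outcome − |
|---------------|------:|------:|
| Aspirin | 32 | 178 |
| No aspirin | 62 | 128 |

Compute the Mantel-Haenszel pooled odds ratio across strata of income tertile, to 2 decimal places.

OR_MH = Σ(aᵢdᵢ/nᵢ) / Σ(bᵢcᵢ/nᵢ), where nᵢ is the stratum total.
Stratum 1 (Low): n = 620; a·d/n = 83·175/620 = 23.4274; b·c/n = 239·123/620 = 47.4145
Stratum 2 (Middle): n = 697; a·d/n = 33·237/697 = 11.2209; b·c/n = 281·146/697 = 58.8608
Stratum 3 (High): n = 400; a·d/n = 32·128/400 = 10.2400; b·c/n = 178·62/400 = 27.5900
OR_MH = (23.4274 + 11.2209 + 10.2400) / (47.4145 + 58.8608 + 27.5900) = 44.8884 / 133.8653 = 0.33532

0.34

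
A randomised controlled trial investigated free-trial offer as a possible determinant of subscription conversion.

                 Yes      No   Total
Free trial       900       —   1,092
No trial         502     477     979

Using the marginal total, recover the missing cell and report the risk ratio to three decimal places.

The missing cell is in the exposed row: 1092 − 900 = 192.
So a = 900, b = 192, c = 502, d = 477.
RR = [a/(a+b)] / [c/(c+d)] = (900/1092) / (502/979) = 0.82418/0.51277 = 1.60731

1.607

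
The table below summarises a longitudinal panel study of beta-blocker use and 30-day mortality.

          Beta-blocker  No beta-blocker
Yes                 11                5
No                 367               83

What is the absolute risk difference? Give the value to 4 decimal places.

Reading the table with exposure as columns: a = 11 (Beta-blocker, case), b = 367 (Beta-blocker, non-case), c = 5 (No beta-blocker, case), d = 83.
Risk in exposed = 11/378 = 0.029101; risk in unexposed = 5/88 = 0.056818.
Risk difference = 0.029101 − 0.056818 = -0.027718

-0.0277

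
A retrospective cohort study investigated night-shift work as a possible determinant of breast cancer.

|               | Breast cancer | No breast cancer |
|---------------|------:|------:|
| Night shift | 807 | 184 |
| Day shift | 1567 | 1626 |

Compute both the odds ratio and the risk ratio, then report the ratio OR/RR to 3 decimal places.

2.743

Cells: a = 807, b = 184, c = 1567, d = 1626.
OR = (807·1626)/(184·1567) = 1312182/288328 = 4.55100
Risk in exposed = 807/991 = 0.81433; risk in unexposed = 1567/3193 = 0.49076; RR = 1.65932
OR/RR = 4.55100 / 1.65932 = 2.74269
The outcome is not rare, so the OR lies further from 1 than the RR.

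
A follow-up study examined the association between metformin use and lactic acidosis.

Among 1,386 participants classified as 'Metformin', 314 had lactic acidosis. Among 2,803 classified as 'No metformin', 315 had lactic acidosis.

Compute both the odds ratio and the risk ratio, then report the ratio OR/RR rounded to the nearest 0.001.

1.148

From the description: a = 314, b = 1072, c = 315, d = 2488.
OR = (314·2488)/(1072·315) = 781232/337680 = 2.31353
Risk in exposed = 314/1386 = 0.22655; risk in unexposed = 315/2803 = 0.11238; RR = 2.01595
OR/RR = 2.31353 / 2.01595 = 1.14761
The outcome is not rare, so the OR lies further from 1 than the RR.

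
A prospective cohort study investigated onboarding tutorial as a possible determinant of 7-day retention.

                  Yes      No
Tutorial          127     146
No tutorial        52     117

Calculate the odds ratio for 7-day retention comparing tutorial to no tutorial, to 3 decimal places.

1.957

Cells: a = 127, b = 146, c = 52, d = 117.
OR = (a·d)/(b·c) = (127 × 117) / (146 × 52) = 14859 / 7592 = 1.95719
The odds of 7-day retention are about 1.96 times as high in the tutorial group.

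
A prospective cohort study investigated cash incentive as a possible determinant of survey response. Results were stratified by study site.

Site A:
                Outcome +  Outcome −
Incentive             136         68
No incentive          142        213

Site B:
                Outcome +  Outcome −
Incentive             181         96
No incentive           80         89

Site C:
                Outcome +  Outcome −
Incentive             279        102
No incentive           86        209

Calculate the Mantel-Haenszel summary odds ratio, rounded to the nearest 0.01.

3.67

OR_MH = Σ(aᵢdᵢ/nᵢ) / Σ(bᵢcᵢ/nᵢ), where nᵢ is the stratum total.
Stratum 1 (Site A): n = 559; a·d/n = 136·213/559 = 51.8211; b·c/n = 68·142/559 = 17.2737
Stratum 2 (Site B): n = 446; a·d/n = 181·89/446 = 36.1188; b·c/n = 96·80/446 = 17.2197
Stratum 3 (Site C): n = 676; a·d/n = 279·209/676 = 86.2589; b·c/n = 102·86/676 = 12.9763
OR_MH = (51.8211 + 36.1188 + 86.2589) / (17.2737 + 17.2197 + 12.9763) = 174.1988 / 47.4698 = 3.66968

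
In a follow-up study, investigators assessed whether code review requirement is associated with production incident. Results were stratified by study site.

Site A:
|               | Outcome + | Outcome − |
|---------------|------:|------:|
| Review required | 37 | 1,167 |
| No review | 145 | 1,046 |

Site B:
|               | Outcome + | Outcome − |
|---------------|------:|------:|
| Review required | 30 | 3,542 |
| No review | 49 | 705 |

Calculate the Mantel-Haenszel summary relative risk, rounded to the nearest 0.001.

RR_MH = Σ(aᵢ·n₀ᵢ/nᵢ) / Σ(cᵢ·n₁ᵢ/nᵢ), with n₁ᵢ = aᵢ+bᵢ (exposed), n₀ᵢ = cᵢ+dᵢ (unexposed), nᵢ = n₁ᵢ+n₀ᵢ.
Stratum 1 (Site A): n₁ = 1204, n₀ = 1191, n = 2395; a·n₀/n = 37·1191/2395 = 18.3996; c·n₁/n = 145·1204/2395 = 72.8935
Stratum 2 (Site B): n₁ = 3572, n₀ = 754, n = 4326; a·n₀/n = 30·754/4326 = 5.2288; c·n₁/n = 49·3572/4326 = 40.4595
RR_MH = (18.3996 + 5.2288) / (72.8935 + 40.4595) = 23.6284 / 113.3531 = 0.20845

0.208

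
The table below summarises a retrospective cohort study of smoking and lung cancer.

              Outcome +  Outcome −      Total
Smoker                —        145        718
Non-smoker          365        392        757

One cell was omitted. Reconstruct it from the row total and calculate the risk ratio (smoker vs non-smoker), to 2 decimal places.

The missing cell is in the exposed row: 718 − 145 = 573.
So a = 573, b = 145, c = 365, d = 392.
RR = [a/(a+b)] / [c/(c+d)] = (573/718) / (365/757) = 0.79805/0.48217 = 1.65513

1.66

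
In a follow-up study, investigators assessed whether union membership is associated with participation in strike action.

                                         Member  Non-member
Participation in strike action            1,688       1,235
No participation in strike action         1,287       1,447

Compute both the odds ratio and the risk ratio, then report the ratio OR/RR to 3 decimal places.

1.247

Reading the table with exposure as columns: a = 1688 (Member, case), b = 1287 (Member, non-case), c = 1235 (Non-member, case), d = 1447.
OR = (1688·1447)/(1287·1235) = 2442536/1589445 = 1.53672
Risk in exposed = 1688/2975 = 0.56739; risk in unexposed = 1235/2682 = 0.46048; RR = 1.23219
OR/RR = 1.53672 / 1.23219 = 1.24715
The outcome is not rare, so the OR lies further from 1 than the RR.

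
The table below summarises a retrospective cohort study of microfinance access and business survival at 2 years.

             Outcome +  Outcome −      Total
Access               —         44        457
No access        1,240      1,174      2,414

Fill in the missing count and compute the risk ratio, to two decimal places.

The missing cell is in the exposed row: 457 − 44 = 413.
So a = 413, b = 44, c = 1240, d = 1174.
RR = [a/(a+b)] / [c/(c+d)] = (413/457) / (1240/2414) = 0.90372/0.51367 = 1.75934

1.76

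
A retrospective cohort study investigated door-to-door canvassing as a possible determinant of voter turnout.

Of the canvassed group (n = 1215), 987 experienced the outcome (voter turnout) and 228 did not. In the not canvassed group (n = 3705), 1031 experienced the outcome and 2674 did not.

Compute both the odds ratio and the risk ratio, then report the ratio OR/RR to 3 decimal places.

From the description: a = 987, b = 228, c = 1031, d = 2674.
OR = (987·2674)/(228·1031) = 2639238/235068 = 11.22755
Risk in exposed = 987/1215 = 0.81235; risk in unexposed = 1031/3705 = 0.27827; RR = 2.91924
OR/RR = 11.22755 / 2.91924 = 3.84605
The outcome is not rare, so the OR lies further from 1 than the RR.

3.846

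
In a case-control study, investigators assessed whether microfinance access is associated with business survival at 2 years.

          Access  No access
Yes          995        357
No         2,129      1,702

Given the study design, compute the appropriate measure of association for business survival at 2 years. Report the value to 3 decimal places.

Reading the table with exposure as columns: a = 995 (Access, case), b = 2129 (Access, non-case), c = 357 (No access, case), d = 1702.
This is a case-control study: participants were sampled on outcome status, so risks in the source population cannot be estimated directly — relative risk is not valid here. The odds ratio is the appropriate measure.
OR = (a·d)/(b·c) = (995 × 1702) / (2129 × 357) = 1693490 / 760053 = 2.22812

2.228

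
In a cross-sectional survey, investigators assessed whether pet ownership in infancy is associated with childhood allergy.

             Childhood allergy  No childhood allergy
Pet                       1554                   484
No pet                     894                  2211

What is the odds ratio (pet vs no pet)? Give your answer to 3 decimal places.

Cells: a = 1554, b = 484, c = 894, d = 2211.
OR = (a·d)/(b·c) = (1554 × 2211) / (484 × 894) = 3435894 / 432696 = 7.94067
The odds of childhood allergy are about 7.94 times as high in the pet group.

7.941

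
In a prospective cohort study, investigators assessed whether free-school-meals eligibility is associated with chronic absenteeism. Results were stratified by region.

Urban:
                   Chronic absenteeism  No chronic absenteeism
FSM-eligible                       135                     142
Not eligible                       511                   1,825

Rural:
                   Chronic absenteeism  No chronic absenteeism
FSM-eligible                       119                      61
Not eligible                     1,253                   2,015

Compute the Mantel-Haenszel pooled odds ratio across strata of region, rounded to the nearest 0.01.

OR_MH = Σ(aᵢdᵢ/nᵢ) / Σ(bᵢcᵢ/nᵢ), where nᵢ is the stratum total.
Stratum 1 (Urban): n = 2613; a·d/n = 135·1825/2613 = 94.2882; b·c/n = 142·511/2613 = 27.7696
Stratum 2 (Rural): n = 3448; a·d/n = 119·2015/3448 = 69.5432; b·c/n = 61·1253/3448 = 22.1673
OR_MH = (94.2882 + 69.5432) / (27.7696 + 22.1673) = 163.8314 / 49.9370 = 3.28076

3.28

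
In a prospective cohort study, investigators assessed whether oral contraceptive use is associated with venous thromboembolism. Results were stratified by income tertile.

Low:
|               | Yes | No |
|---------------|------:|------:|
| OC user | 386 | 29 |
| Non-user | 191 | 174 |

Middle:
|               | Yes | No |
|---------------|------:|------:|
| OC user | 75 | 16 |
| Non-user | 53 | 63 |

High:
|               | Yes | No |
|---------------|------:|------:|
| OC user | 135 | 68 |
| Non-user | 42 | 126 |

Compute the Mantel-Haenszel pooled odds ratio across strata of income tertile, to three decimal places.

8.191

OR_MH = Σ(aᵢdᵢ/nᵢ) / Σ(bᵢcᵢ/nᵢ), where nᵢ is the stratum total.
Stratum 1 (Low): n = 780; a·d/n = 386·174/780 = 86.1077; b·c/n = 29·191/780 = 7.1013
Stratum 2 (Middle): n = 207; a·d/n = 75·63/207 = 22.8261; b·c/n = 16·53/207 = 4.0966
Stratum 3 (High): n = 371; a·d/n = 135·126/371 = 45.8491; b·c/n = 68·42/371 = 7.6981
OR_MH = (86.1077 + 22.8261 + 45.8491) / (7.1013 + 4.0966 + 7.6981) = 154.7828 / 18.8960 = 8.19130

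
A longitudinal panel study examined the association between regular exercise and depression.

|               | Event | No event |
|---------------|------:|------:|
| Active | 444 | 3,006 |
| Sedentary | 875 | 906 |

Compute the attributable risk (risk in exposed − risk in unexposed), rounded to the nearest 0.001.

-0.363

Cells: a = 444, b = 3006, c = 875, d = 906.
Risk in exposed = 444/3450 = 0.128696; risk in unexposed = 875/1781 = 0.491297.
Risk difference = 0.128696 − 0.491297 = -0.362601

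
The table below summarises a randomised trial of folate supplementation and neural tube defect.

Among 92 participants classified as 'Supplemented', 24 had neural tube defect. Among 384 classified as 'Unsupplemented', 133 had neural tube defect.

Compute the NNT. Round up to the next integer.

12

Risk in treated group = 24/92 = 0.26087; risk in control = 133/384 = 0.34635.
Absolute risk reduction = 0.34635 − 0.26087 = 0.08548
NNT = 1 / ARR = 1 / 0.08548 = 11.698 → round up → 12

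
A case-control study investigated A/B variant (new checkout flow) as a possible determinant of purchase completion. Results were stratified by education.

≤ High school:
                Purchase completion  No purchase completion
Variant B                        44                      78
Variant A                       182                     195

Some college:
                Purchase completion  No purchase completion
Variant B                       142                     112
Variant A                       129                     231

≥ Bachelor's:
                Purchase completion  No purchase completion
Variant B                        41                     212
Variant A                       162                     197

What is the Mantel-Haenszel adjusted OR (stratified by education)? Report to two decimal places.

OR_MH = Σ(aᵢdᵢ/nᵢ) / Σ(bᵢcᵢ/nᵢ), where nᵢ is the stratum total.
Stratum 1 (≤ High school): n = 499; a·d/n = 44·195/499 = 17.1944; b·c/n = 78·182/499 = 28.4489
Stratum 2 (Some college): n = 614; a·d/n = 142·231/614 = 53.4235; b·c/n = 112·129/614 = 23.5309
Stratum 3 (≥ Bachelor's): n = 612; a·d/n = 41·197/612 = 13.1977; b·c/n = 212·162/612 = 56.1176
OR_MH = (17.1944 + 53.4235 + 13.1977) / (28.4489 + 23.5309 + 56.1176) = 83.8156 / 108.0975 = 0.77537

0.78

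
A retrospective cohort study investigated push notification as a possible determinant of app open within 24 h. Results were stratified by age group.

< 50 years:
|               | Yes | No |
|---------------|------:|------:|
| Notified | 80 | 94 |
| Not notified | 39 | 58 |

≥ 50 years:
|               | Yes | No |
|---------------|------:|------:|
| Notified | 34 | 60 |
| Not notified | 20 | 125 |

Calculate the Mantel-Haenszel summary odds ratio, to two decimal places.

1.88

OR_MH = Σ(aᵢdᵢ/nᵢ) / Σ(bᵢcᵢ/nᵢ), where nᵢ is the stratum total.
Stratum 1 (< 50 years): n = 271; a·d/n = 80·58/271 = 17.1218; b·c/n = 94·39/271 = 13.5277
Stratum 2 (≥ 50 years): n = 239; a·d/n = 34·125/239 = 17.7824; b·c/n = 60·20/239 = 5.0209
OR_MH = (17.1218 + 17.7824) / (13.5277 + 5.0209) = 34.9042 / 18.5486 = 1.88177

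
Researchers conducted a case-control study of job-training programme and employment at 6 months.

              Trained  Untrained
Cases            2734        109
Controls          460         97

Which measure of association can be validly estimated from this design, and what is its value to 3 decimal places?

Reading the table with exposure as columns: a = 2734 (Trained, case), b = 460 (Trained, non-case), c = 109 (Untrained, case), d = 97.
This is a case-control study: participants were sampled on outcome status, so risks in the source population cannot be estimated directly — relative risk is not valid here. The odds ratio is the appropriate measure.
OR = (a·d)/(b·c) = (2734 × 97) / (460 × 109) = 265198 / 50140 = 5.28915

5.289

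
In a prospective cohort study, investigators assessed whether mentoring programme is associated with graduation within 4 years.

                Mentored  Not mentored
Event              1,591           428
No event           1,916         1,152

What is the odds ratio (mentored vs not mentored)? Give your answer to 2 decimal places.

2.24

Reading the table with exposure as columns: a = 1591 (Mentored, case), b = 1916 (Mentored, non-case), c = 428 (Not mentored, case), d = 1152.
OR = (a·d)/(b·c) = (1591 × 1152) / (1916 × 428) = 1832832 / 820048 = 2.23503
The odds of graduation within 4 years are about 2.24 times as high in the mentored group.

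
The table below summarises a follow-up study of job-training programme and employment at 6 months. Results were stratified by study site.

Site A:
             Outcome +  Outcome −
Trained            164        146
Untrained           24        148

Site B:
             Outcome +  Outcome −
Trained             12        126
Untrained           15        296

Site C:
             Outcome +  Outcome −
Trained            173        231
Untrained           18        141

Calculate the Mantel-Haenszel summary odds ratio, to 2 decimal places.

5.39

OR_MH = Σ(aᵢdᵢ/nᵢ) / Σ(bᵢcᵢ/nᵢ), where nᵢ is the stratum total.
Stratum 1 (Site A): n = 482; a·d/n = 164·148/482 = 50.3568; b·c/n = 146·24/482 = 7.2697
Stratum 2 (Site B): n = 449; a·d/n = 12·296/449 = 7.9109; b·c/n = 126·15/449 = 4.2094
Stratum 3 (Site C): n = 563; a·d/n = 173·141/563 = 43.3268; b·c/n = 231·18/563 = 7.3854
OR_MH = (50.3568 + 7.9109 + 43.3268) / (7.2697 + 4.2094 + 7.3854) = 101.5946 / 18.8645 = 5.38549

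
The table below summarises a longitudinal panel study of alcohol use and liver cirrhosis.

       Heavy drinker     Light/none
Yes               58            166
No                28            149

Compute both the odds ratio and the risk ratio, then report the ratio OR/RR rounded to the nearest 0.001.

Reading the table with exposure as columns: a = 58 (Heavy drinker, case), b = 28 (Heavy drinker, non-case), c = 166 (Light/none, case), d = 149.
OR = (58·149)/(28·166) = 8642/4648 = 1.85929
Risk in exposed = 58/86 = 0.67442; risk in unexposed = 166/315 = 0.52698; RR = 1.27977
OR/RR = 1.85929 / 1.27977 = 1.45283
The outcome is not rare, so the OR lies further from 1 than the RR.

1.453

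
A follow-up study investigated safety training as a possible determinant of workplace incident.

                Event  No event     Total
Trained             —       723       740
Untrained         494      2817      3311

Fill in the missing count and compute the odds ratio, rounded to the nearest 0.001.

0.134

The missing cell is in the exposed row: 740 − 723 = 17.
So a = 17, b = 723, c = 494, d = 2817.
OR = (a·d)/(b·c) = (17 × 2817) / (723 × 494) = 47889 / 357162 = 0.13408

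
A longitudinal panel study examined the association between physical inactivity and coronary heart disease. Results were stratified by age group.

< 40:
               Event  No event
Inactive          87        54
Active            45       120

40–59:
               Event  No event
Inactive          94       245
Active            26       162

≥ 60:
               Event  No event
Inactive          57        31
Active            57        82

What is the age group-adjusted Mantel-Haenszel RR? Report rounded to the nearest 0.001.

1.937

RR_MH = Σ(aᵢ·n₀ᵢ/nᵢ) / Σ(cᵢ·n₁ᵢ/nᵢ), with n₁ᵢ = aᵢ+bᵢ (exposed), n₀ᵢ = cᵢ+dᵢ (unexposed), nᵢ = n₁ᵢ+n₀ᵢ.
Stratum 1 (< 40): n₁ = 141, n₀ = 165, n = 306; a·n₀/n = 87·165/306 = 46.9118; c·n₁/n = 45·141/306 = 20.7353
Stratum 2 (40–59): n₁ = 339, n₀ = 188, n = 527; a·n₀/n = 94·188/527 = 33.5332; c·n₁/n = 26·339/527 = 16.7249
Stratum 3 (≥ 60): n₁ = 88, n₀ = 139, n = 227; a·n₀/n = 57·139/227 = 34.9031; c·n₁/n = 57·88/227 = 22.0969
RR_MH = (46.9118 + 33.5332 + 34.9031) / (20.7353 + 16.7249 + 22.0969) = 115.3481 / 59.5571 = 1.93677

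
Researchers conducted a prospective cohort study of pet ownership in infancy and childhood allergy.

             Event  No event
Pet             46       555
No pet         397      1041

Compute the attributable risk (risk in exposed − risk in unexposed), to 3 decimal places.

-0.200

Cells: a = 46, b = 555, c = 397, d = 1041.
Risk in exposed = 46/601 = 0.076539; risk in unexposed = 397/1438 = 0.276078.
Risk difference = 0.076539 − 0.276078 = -0.199539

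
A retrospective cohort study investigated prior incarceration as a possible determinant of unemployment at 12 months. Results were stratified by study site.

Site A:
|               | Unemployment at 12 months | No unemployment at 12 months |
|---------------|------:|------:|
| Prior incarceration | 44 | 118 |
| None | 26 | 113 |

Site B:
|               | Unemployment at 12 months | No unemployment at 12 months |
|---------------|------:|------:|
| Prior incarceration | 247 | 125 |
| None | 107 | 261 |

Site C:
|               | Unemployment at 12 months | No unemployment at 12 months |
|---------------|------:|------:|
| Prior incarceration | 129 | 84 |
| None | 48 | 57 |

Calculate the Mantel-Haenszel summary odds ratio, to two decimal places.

3.10

OR_MH = Σ(aᵢdᵢ/nᵢ) / Σ(bᵢcᵢ/nᵢ), where nᵢ is the stratum total.
Stratum 1 (Site A): n = 301; a·d/n = 44·113/301 = 16.5183; b·c/n = 118·26/301 = 10.1927
Stratum 2 (Site B): n = 740; a·d/n = 247·261/740 = 87.1176; b·c/n = 125·107/740 = 18.0743
Stratum 3 (Site C): n = 318; a·d/n = 129·57/318 = 23.1226; b·c/n = 84·48/318 = 12.6792
OR_MH = (16.5183 + 87.1176 + 23.1226) / (10.1927 + 18.0743 + 12.6792) = 126.7585 / 40.9463 = 3.09573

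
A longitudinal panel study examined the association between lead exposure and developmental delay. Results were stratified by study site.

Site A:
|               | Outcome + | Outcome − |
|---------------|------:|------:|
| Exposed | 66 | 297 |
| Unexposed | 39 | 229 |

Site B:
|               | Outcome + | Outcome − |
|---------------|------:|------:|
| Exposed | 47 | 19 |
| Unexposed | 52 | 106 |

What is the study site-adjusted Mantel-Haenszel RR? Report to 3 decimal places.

RR_MH = Σ(aᵢ·n₀ᵢ/nᵢ) / Σ(cᵢ·n₁ᵢ/nᵢ), with n₁ᵢ = aᵢ+bᵢ (exposed), n₀ᵢ = cᵢ+dᵢ (unexposed), nᵢ = n₁ᵢ+n₀ᵢ.
Stratum 1 (Site A): n₁ = 363, n₀ = 268, n = 631; a·n₀/n = 66·268/631 = 28.0317; c·n₁/n = 39·363/631 = 22.4358
Stratum 2 (Site B): n₁ = 66, n₀ = 158, n = 224; a·n₀/n = 47·158/224 = 33.1518; c·n₁/n = 52·66/224 = 15.3214
RR_MH = (28.0317 + 33.1518) / (22.4358 + 15.3214) = 61.1835 / 37.7572 = 1.62044

1.620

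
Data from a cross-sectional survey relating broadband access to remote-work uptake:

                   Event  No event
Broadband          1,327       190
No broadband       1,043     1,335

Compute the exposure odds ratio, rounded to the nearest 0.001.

8.940

Cells: a = 1327, b = 190, c = 1043, d = 1335.
OR = (a·d)/(b·c) = (1327 × 1335) / (190 × 1043) = 1771545 / 198170 = 8.93952
The odds of remote-work uptake are about 8.94 times as high in the broadband group.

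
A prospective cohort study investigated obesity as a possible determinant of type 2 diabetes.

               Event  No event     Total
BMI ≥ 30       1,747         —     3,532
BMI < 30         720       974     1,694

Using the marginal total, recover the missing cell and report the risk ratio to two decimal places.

1.16

The missing cell is in the exposed row: 3532 − 1747 = 1785.
So a = 1747, b = 1785, c = 720, d = 974.
RR = [a/(a+b)] / [c/(c+d)] = (1747/3532) / (720/1694) = 0.49462/0.42503 = 1.16373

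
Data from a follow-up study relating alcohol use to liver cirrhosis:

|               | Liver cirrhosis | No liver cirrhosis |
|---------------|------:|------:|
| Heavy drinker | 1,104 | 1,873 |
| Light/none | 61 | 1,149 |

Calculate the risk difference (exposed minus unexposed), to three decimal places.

0.320

Cells: a = 1104, b = 1873, c = 61, d = 1149.
Risk in exposed = 1104/2977 = 0.370843; risk in unexposed = 61/1210 = 0.050413.
Risk difference = 0.370843 − 0.050413 = 0.320430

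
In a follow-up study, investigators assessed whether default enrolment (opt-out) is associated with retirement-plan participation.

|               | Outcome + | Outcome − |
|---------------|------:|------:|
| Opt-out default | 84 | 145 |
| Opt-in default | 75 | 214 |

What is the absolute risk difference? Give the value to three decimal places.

0.107

Cells: a = 84, b = 145, c = 75, d = 214.
Risk in exposed = 84/229 = 0.366812; risk in unexposed = 75/289 = 0.259516.
Risk difference = 0.366812 − 0.259516 = 0.107297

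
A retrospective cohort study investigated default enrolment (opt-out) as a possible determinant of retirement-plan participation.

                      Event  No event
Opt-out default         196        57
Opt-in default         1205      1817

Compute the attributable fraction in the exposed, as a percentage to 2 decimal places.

48.53

Cells: a = 196, b = 57, c = 1205, d = 1817.
Risk in exposed = 196/253 = 0.77470; risk in unexposed = 1205/3022 = 0.39874.
RR = 0.77470/0.39874 = 1.94287
AR% = (RR − 1)/RR × 100 = (1.94287 − 1)/1.94287 × 100 = 48.5297%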